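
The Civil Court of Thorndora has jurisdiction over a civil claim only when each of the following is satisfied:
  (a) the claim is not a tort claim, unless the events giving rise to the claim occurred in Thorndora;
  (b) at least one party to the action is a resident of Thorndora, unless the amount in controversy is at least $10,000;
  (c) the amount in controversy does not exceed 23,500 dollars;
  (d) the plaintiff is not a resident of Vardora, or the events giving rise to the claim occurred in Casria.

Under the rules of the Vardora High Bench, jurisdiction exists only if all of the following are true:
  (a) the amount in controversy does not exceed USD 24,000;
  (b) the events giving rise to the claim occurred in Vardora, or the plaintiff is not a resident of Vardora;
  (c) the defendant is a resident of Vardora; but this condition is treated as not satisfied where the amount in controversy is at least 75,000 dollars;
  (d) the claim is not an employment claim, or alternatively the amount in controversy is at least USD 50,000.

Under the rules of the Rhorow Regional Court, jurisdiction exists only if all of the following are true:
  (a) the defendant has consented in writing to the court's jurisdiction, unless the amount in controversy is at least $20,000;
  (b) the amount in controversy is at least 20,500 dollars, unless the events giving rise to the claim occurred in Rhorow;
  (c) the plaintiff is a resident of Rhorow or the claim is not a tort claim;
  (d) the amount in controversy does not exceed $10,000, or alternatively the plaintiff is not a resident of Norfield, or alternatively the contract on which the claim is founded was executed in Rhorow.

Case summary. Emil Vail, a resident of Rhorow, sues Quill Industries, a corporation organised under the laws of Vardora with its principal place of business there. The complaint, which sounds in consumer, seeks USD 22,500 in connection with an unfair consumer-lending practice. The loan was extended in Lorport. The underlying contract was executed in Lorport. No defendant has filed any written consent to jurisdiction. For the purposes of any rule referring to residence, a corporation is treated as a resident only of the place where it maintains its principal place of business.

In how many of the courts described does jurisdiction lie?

3

The Civil Court of Thorndora:
  (a) The claim is a consumer claim, not a tort claim. Met.
  (b) No party resides in Thorndora. However, the amount in controversy is USD 22,500, which meets the $10,000 floor, so the 'unless' proviso supplies this condition. Satisfied.
  (c) The amount in controversy is 22,500 dollars, within the USD 23,500 ceiling. Satisfied.
  (d) The plaintiff resides in Rhorow, which is not Vardora, so one alternative holds. Satisfied.
  → Jurisdiction lies.
The Vardora High Bench:
  (a) The amount in controversy is $22,500, within the USD 24,000 ceiling. Satisfied.
  (b) The plaintiff resides in Rhorow, which is not Vardora, so this disjunct is met. Met.
  (c) The defendant resides in Vardora. And the carve-out is inapplicable — the amount in controversy is $22,500, below the USD 75,000 floor. Satisfied.
  (d) The claim is a consumer claim, not an employment claim, so one alternative holds. Satisfied.
  → Every requirement is satisfied — jurisdiction.
The Rhorow Regional Court:
  (a) No such written consent has been filed. The proviso rescues it, though: the amount in controversy is 22,500 dollars, which meets the 20,000 dollars floor. Satisfied.
  (b) The amount in controversy is USD 22,500, which meets the 20,500 dollars floor. Met.
  (c) The plaintiff resides in Rhorow, so one alternative holds. Condition met.
  (d) The plaintiff resides in Rhorow, which is not Norfield, so one alternative holds. Met.
  → Every requirement is satisfied — jurisdiction.
Courts with jurisdiction: the Civil Court of Thorndora, the Vardora High Bench, the Rhorow Regional Court — 3 in total.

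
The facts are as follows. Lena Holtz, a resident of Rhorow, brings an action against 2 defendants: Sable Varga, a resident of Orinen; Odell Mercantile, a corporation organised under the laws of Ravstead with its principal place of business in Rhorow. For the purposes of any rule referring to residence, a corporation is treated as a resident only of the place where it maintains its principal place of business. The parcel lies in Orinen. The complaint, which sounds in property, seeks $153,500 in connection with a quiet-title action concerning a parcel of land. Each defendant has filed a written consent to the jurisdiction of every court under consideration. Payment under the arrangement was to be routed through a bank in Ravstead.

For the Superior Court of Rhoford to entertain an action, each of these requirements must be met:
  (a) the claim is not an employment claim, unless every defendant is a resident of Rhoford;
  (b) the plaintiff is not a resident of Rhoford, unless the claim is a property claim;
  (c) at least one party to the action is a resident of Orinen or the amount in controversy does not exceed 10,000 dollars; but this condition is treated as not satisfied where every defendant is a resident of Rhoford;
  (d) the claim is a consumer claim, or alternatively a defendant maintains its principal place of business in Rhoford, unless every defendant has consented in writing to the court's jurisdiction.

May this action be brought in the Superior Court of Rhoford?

The Superior Court of Rhoford:
  (a) The claim is a property claim, not an employment claim. Condition met.
  (b) The plaintiff resides in Rhorow, which is not Rhoford. Condition met.
  (c) Sable Varga resides in Orinen, so this disjunct is met. And the carve-out is inapplicable — the defendants reside as follows — Sable Varga in Orinen, Odell Mercantile in Rhorow — not all in Rhoford. Met.
  (d) The claim is a property claim, not a consumer claim; the corporate defendant(s) have their principal place of business in Rhorow, not Rhoford — no alternative holds. But every defendant has filed written consent, and the 'unless' clause therefore excuses the requirement. Condition met.
  → Jurisdiction lies.

Yes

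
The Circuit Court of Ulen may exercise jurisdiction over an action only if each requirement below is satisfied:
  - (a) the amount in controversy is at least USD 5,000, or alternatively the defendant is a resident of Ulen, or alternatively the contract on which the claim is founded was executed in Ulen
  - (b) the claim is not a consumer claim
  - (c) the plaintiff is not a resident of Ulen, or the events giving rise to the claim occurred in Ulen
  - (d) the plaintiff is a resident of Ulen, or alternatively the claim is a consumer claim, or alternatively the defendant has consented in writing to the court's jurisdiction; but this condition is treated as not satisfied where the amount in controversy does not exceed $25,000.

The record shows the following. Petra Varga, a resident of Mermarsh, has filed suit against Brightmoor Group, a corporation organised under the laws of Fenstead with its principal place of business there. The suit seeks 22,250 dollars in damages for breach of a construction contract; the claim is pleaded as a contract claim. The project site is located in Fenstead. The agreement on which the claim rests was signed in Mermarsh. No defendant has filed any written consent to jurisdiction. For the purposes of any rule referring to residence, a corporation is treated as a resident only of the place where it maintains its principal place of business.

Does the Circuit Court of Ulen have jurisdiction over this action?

No

The Circuit Court of Ulen:
  (a) The amount in controversy is USD 22,250, which meets the 5,000 dollars floor, so this disjunct is met. Condition met.
  (b) The claim is a contract claim, not a consumer claim. Satisfied.
  (c) The plaintiff resides in Mermarsh, which is not Ulen, which satisfies one of the alternatives. Condition met.
  (d) The plaintiff resides in Mermarsh, not Ulen; the claim is a contract claim, not a consumer claim; no such written consent has been filed — no alternative holds. Not satisfied.
  → No jurisdiction.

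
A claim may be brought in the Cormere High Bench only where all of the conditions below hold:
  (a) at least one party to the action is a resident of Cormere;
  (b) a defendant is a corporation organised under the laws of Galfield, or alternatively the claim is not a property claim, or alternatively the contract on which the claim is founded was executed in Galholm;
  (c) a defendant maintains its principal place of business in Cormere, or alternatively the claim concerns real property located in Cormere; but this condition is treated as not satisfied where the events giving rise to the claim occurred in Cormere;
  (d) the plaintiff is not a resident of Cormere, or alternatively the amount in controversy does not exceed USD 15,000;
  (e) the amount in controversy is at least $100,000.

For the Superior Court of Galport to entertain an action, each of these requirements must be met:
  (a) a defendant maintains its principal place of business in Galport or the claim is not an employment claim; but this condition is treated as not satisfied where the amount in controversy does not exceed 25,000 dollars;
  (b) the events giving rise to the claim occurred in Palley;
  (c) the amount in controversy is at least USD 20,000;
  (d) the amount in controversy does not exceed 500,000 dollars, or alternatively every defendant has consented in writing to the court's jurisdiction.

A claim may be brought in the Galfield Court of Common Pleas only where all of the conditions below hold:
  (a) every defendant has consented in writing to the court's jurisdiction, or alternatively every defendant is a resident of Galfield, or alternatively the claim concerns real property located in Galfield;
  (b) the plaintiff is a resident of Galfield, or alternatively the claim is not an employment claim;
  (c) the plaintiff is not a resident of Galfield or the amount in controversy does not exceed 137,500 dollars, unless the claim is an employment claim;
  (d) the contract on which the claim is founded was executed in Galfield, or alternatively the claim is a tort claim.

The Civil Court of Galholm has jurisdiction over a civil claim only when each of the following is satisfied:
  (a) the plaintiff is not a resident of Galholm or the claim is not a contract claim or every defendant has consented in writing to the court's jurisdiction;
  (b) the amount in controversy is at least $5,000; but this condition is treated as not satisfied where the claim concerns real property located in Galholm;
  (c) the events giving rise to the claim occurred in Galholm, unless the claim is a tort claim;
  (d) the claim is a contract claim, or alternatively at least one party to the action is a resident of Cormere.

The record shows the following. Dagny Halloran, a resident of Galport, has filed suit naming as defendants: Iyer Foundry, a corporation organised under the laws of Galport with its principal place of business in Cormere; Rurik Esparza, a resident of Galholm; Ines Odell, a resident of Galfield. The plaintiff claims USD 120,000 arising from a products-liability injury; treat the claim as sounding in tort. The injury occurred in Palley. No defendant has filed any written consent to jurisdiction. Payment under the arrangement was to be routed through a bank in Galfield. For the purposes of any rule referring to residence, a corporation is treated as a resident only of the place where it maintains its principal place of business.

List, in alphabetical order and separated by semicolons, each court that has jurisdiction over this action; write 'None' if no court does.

The Cormere High Bench:
  (a) Iyer Foundry resides in Cormere. Condition met.
  (b) The claim is a tort claim, not a property claim — that alternative is enough. Met.
  (c) Iyer Foundry has its principal place of business in Cormere, so this disjunct is met. The carve-out does not apply: the operative events occurred in Palley, not Cormere. Met.
  (d) The plaintiff resides in Galport, which is not Cormere, so this disjunct is met. Met.
  (e) The amount in controversy is $120,000, which meets the 100,000 dollars floor. Satisfied.
  → Every requirement is satisfied — jurisdiction.
The Superior Court of Galport:
  (a) The claim is a tort claim, not an employment claim, so one alternative holds. The exception is not triggered, since the amount in controversy is USD 120,000, above the 25,000 dollars ceiling. Condition met.
  (b) The operative events occurred in Palley. Satisfied.
  (c) The amount in controversy is $120,000, which meets the $20,000 floor. Condition met.
  (d) The amount in controversy is 120,000 dollars, within the USD 500,000 ceiling, so one alternative holds. Satisfied.
  → The court has jurisdiction.
The Galfield Court of Common Pleas:
  (a) No such written consent has been filed; the defendants reside as follows — Iyer Foundry in Cormere, Rurik Esparza in Galholm, Ines Odell in Galfield — not all in Galfield; the claim does not concern real property — none of the alternatives is met. Not met.
  (b) The claim is a tort claim, not an employment claim — that alternative is enough. Condition met.
  (c) The plaintiff resides in Galport, which is not Galfield — that alternative is enough. Condition met.
  (d) The claim is a tort claim — that alternative is enough. Satisfied.
  → At least one condition fails; no jurisdiction.
The Civil Court of Galholm:
  (a) The plaintiff resides in Galport, which is not Galholm — that alternative is enough. Satisfied.
  (b) The amount in controversy is 120,000 dollars, which meets the USD 5,000 floor. And the carve-out is inapplicable — the claim does not concern real property. Condition met.
  (c) The operative events occurred in Palley, not Galholm. But the claim is a tort claim, and the 'unless' clause therefore excuses the requirement. Met.
  (d) Iyer Foundry resides in Cormere, so this disjunct is met. Satisfied.
  → All conditions met; jurisdiction exists.

the Civil Court of Galholm; the Cormere High Bench; the Superior Court of Galport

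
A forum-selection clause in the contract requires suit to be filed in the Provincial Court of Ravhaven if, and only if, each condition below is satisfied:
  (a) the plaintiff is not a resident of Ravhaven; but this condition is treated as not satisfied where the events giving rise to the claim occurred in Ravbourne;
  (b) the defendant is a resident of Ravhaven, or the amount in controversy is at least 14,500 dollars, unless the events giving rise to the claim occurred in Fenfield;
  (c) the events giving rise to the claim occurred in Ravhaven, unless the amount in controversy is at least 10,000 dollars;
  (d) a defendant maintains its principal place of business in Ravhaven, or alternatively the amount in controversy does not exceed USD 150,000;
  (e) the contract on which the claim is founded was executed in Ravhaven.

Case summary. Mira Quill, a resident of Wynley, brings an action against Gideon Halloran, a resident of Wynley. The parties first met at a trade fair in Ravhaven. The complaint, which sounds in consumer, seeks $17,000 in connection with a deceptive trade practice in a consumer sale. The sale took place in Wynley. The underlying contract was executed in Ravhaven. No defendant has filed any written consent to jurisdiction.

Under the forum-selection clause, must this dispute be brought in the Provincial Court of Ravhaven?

Yes

The Provincial Court of Ravhaven:
  (a) The plaintiff resides in Wynley, which is not Ravhaven. The carve-out does not apply: the operative events occurred in Wynley, not Ravbourne. Condition met.
  (b) The amount in controversy is 17,000 dollars, which meets the $14,500 floor, so one alternative holds. Met.
  (c) The operative events occurred in Wynley, not Ravhaven. However, the amount in controversy is $17,000, which meets the USD 10,000 floor, so the 'unless' proviso supplies this condition. Met.
  (d) The amount in controversy is $17,000, within the 150,000 dollars ceiling, which satisfies one of the alternatives. Satisfied.
  (e) The contract was executed in Ravhaven. Satisfied.
  → Forum clause is triggered.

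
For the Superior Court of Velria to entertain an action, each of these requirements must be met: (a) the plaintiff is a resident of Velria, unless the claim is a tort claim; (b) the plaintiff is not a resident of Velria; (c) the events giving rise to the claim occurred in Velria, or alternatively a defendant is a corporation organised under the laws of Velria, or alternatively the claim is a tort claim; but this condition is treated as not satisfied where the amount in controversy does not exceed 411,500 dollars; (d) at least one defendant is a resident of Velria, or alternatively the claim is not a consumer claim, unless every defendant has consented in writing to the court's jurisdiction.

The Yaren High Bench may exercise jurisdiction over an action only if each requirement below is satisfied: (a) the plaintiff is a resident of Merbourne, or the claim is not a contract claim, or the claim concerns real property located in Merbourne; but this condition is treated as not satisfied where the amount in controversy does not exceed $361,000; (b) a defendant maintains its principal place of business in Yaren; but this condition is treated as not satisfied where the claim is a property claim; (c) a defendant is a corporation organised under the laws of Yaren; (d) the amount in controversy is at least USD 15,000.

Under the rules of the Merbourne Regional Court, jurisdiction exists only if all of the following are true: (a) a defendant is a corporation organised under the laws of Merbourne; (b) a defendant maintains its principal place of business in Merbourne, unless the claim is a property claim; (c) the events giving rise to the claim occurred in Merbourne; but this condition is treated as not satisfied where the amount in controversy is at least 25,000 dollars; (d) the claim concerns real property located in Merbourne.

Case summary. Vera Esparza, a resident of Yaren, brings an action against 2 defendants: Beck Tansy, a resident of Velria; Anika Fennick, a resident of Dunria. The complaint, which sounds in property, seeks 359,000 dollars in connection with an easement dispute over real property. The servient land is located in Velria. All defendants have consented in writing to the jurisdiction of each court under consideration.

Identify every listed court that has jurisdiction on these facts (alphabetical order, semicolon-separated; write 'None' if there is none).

None

The Superior Court of Velria:
  (a) The plaintiff resides in Yaren, not Velria. Nor does the 'unless' clause help: the claim is a property claim, not a tort claim. Condition not met.
  (b) The plaintiff resides in Yaren, which is not Velria. Condition met.
  (c) The operative events occurred in Velria, which satisfies one of the alternatives. But the amount in controversy is USD 359,000, within the USD 411,500 ceiling, triggering the carve-out and defeating this condition. Not met.
  (d) Beck Tansy resides in Velria, so one alternative holds. Met.
  → The court lacks jurisdiction.
The Yaren High Bench:
  (a) The claim is a property claim, not a contract claim, so this disjunct is met. But the amount in controversy is $359,000, within the 361,000 dollars ceiling, triggering the carve-out and defeating this condition. Fails.
  (b) No defendant is a corporation. Not met.
  (c) No defendant is a corporation. Fails.
  (d) The amount in controversy is $359,000, which meets the 15,000 dollars floor. Met.
  → No jurisdiction.
The Merbourne Regional Court:
  (a) No defendant is a corporation. Not met.
  (b) No defendant is a corporation. The proviso rescues it, though: the claim is a property claim. Met.
  (c) The operative events occurred in Velria, not Merbourne. Condition not met.
  (d) The property lies in Velria, not Merbourne. Condition not met.
  → No jurisdiction.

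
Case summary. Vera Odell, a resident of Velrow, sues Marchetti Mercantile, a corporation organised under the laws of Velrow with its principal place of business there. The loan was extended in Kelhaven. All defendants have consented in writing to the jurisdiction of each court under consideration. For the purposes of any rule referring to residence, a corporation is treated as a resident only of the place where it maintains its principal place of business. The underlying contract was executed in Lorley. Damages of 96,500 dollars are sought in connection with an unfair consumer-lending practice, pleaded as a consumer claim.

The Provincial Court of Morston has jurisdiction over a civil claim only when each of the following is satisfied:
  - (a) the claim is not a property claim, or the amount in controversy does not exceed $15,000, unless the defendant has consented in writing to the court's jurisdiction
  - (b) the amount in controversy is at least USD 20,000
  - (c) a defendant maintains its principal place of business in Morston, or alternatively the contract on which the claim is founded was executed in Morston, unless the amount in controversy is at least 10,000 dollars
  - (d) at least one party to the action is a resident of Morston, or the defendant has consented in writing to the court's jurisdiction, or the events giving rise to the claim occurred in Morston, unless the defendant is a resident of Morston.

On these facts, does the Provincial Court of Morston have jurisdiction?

Yes

The Provincial Court of Morston:
  (a) The claim is a consumer claim, not a property claim, which satisfies one of the alternatives. Condition met.
  (b) The amount in controversy is $96,500, which meets the USD 20,000 floor. Condition met.
  (c) The corporate defendant(s) have their principal place of business in Velrow, not Morston; the contract was executed in Lorley, not Morston — none of the alternatives is met. But the amount in controversy is $96,500, which meets the 10,000 dollars floor, and the 'unless' clause therefore excuses the requirement. Satisfied.
  (d) Every defendant has filed written consent, so one alternative holds. Satisfied.
  → All conditions met; jurisdiction exists.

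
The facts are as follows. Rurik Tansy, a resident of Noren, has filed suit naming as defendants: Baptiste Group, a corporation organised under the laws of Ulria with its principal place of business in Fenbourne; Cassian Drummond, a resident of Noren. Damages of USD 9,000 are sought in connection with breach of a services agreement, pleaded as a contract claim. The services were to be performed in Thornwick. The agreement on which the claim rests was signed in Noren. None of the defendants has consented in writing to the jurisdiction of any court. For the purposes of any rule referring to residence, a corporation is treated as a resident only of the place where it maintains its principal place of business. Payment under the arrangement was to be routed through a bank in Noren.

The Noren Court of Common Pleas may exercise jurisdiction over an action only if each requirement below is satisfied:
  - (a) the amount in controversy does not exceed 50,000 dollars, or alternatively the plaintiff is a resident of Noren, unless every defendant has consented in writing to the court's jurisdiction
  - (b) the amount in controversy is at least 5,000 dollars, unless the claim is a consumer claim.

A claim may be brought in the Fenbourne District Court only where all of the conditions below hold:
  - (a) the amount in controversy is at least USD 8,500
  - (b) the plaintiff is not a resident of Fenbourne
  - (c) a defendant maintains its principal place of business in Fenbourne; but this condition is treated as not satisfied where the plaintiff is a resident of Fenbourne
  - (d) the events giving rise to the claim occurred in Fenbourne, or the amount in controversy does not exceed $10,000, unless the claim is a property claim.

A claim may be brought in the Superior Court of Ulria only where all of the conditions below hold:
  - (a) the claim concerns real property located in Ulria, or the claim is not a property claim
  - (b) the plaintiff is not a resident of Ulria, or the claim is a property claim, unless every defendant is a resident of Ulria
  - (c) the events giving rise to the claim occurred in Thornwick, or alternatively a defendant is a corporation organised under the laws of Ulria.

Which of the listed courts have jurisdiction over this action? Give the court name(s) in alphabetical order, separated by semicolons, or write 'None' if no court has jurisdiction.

the Fenbourne District Court; the Noren Court of Common Pleas; the Superior Court of Ulria

The Noren Court of Common Pleas:
  (a) The amount in controversy is USD 9,000, within the USD 50,000 ceiling, which satisfies one of the alternatives. Condition met.
  (b) The amount in controversy is $9,000, which meets the USD 5,000 floor. Satisfied.
  → All conditions met; jurisdiction exists.
The Fenbourne District Court:
  (a) The amount in controversy is $9,000, which meets the USD 8,500 floor. Condition met.
  (b) The plaintiff resides in Noren, which is not Fenbourne. Satisfied.
  (c) Baptiste Group has its principal place of business in Fenbourne. The exception is not triggered, since the plaintiff resides in Noren, not Fenbourne. Condition met.
  (d) The amount in controversy is 9,000 dollars, within the $10,000 ceiling, which satisfies one of the alternatives. Satisfied.
  → All conditions met; jurisdiction exists.
The Superior Court of Ulria:
  (a) The claim is a contract claim, not a property claim, so one alternative holds. Met.
  (b) The plaintiff resides in Noren, which is not Ulria, so one alternative holds. Condition met.
  (c) The operative events occurred in Thornwick, which satisfies one of the alternatives. Met.
  → The court has jurisdiction.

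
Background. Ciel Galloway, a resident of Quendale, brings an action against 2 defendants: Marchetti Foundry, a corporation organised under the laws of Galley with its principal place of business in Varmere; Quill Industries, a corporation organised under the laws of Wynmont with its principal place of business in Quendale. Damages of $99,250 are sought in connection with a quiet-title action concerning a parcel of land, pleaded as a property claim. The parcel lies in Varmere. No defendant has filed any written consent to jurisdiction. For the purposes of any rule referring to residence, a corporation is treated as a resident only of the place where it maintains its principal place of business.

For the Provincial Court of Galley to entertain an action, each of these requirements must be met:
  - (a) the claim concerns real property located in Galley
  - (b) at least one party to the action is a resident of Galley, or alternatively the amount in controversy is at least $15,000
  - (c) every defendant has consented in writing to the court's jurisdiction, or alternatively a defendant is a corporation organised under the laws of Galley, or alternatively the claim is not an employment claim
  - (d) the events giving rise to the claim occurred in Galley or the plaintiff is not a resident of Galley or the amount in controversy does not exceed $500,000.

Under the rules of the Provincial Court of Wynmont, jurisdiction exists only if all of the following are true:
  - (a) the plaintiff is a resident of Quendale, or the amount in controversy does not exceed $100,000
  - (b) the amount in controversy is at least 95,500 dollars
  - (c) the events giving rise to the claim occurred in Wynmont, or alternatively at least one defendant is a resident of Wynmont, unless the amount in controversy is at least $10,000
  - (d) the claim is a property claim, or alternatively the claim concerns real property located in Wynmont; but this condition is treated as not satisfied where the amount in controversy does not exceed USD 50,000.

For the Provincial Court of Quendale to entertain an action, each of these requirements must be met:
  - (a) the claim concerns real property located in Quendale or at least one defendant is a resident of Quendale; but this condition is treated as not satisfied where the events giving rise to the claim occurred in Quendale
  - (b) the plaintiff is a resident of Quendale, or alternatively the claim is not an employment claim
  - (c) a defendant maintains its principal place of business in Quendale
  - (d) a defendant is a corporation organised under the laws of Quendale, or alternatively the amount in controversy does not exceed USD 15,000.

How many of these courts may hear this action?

The Provincial Court of Galley:
  (a) The property lies in Varmere, not Galley. Fails.
  (b) The amount in controversy is USD 99,250, which meets the 15,000 dollars floor, which satisfies one of the alternatives. Met.
  (c) Marchetti Foundry is organised under the laws of Galley — that alternative is enough. Condition met.
  (d) The plaintiff resides in Quendale, which is not Galley, which satisfies one of the alternatives. Condition met.
  → No jurisdiction.
The Provincial Court of Wynmont:
  (a) The plaintiff resides in Quendale, so this disjunct is met. Met.
  (b) The amount in controversy is $99,250, which meets the 95,500 dollars floor. Condition met.
  (c) The operative events occurred in Varmere, not Wynmont; no defendant resides in Wynmont (they reside in Varmere, Quendale) — every alternative fails. The proviso rescues it, though: the amount in controversy is 99,250 dollars, which meets the 10,000 dollars floor. Met.
  (d) The claim is a property claim, which satisfies one of the alternatives. The carve-out does not apply: the amount in controversy is USD 99,250, above the USD 50,000 ceiling. Satisfied.
  → The court has jurisdiction.
The Provincial Court of Quendale:
  (a) Quill Industries resides in Quendale — that alternative is enough. The exception is not triggered, since the operative events occurred in Varmere, not Quendale. Satisfied.
  (b) The plaintiff resides in Quendale, so this disjunct is met. Condition met.
  (c) Quill Industries has its principal place of business in Quendale. Condition met.
  (d) The corporate defendant(s) are organised in Galley, Wynmont, not Quendale; the amount in controversy is USD 99,250, above the $15,000 ceiling — every alternative fails. Not met.
  → At least one condition fails; no jurisdiction.
Courts with jurisdiction: the Provincial Court of Wynmont — 1 in total.

1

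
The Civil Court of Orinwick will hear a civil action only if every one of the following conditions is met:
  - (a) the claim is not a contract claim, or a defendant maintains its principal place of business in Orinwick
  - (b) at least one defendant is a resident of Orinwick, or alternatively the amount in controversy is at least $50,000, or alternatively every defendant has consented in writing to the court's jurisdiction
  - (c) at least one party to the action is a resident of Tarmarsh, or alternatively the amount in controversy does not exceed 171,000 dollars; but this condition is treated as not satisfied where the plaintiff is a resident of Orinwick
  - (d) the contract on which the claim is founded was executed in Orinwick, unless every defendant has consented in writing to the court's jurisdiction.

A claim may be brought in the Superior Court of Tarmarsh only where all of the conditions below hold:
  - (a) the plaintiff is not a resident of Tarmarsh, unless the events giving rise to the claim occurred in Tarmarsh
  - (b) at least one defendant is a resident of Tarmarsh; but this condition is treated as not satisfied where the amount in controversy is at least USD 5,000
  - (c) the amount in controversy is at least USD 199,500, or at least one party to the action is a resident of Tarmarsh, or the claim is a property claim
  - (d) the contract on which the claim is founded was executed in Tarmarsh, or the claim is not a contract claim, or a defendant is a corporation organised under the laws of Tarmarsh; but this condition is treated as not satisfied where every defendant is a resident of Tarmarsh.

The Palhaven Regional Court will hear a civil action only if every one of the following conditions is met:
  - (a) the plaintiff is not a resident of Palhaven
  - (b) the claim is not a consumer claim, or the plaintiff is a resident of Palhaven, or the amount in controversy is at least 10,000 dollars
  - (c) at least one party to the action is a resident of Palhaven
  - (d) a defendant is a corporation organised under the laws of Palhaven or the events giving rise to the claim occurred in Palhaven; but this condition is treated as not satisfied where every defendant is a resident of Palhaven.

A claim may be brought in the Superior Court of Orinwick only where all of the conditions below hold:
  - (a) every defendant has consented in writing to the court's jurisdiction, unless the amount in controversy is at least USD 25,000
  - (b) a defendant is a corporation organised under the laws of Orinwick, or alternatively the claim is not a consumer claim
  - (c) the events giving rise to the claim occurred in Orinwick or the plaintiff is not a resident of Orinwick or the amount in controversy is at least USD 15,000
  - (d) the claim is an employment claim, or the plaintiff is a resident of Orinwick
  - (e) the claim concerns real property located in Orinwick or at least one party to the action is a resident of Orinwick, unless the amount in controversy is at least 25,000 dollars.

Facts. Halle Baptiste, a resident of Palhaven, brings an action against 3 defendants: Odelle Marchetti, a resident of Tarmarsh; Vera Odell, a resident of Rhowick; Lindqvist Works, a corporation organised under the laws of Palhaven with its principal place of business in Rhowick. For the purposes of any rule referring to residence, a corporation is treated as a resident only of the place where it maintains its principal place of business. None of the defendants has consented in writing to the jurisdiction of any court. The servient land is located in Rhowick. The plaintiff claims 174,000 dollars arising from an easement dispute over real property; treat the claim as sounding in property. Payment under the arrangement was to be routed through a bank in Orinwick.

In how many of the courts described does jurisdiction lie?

0

The Civil Court of Orinwick:
  (a) The claim is a property claim, not a contract claim, so this disjunct is met. Condition met.
  (b) The amount in controversy is USD 174,000, which meets the $50,000 floor, which satisfies one of the alternatives. Condition met.
  (c) Odelle Marchetti resides in Tarmarsh, so one alternative holds. The exception is not triggered, since the plaintiff resides in Palhaven, not Orinwick. Met.
  (d) No contract (and hence no place of execution) is alleged. And no such written consent has been filed, so the proviso does not save it. Fails.
  → No jurisdiction.
The Superior Court of Tarmarsh:
  (a) The plaintiff resides in Palhaven, which is not Tarmarsh. Satisfied.
  (b) Odelle Marchetti resides in Tarmarsh. But the amount in controversy is 174,000 dollars, which meets the USD 5,000 floor, triggering the carve-out and defeating this condition. Condition not met.
  (c) Odelle Marchetti resides in Tarmarsh, so this disjunct is met. Met.
  (d) The claim is a property claim, not a contract claim, which satisfies one of the alternatives. The exception is not triggered, since the defendants reside as follows — Odelle Marchetti in Tarmarsh, Vera Odell in Rhowick, Lindqvist Works in Rhowick — not all in Tarmarsh. Condition met.
  → The court lacks jurisdiction.
The Palhaven Regional Court:
  (a) The plaintiff resides in Palhaven. Condition not met.
  (b) The claim is a property claim, not a consumer claim — that alternative is enough. Met.
  (c) Halle Baptiste resides in Palhaven. Met.
  (d) Lindqvist Works is organised under the laws of Palhaven — that alternative is enough. The exception is not triggered, since the defendants reside as follows — Odelle Marchetti in Tarmarsh, Vera Odell in Rhowick, Lindqvist Works in Rhowick — not all in Palhaven. Met.
  → At least one condition fails; no jurisdiction.
The Superior Court of Orinwick:
  (a) No such written consent has been filed. The proviso rescues it, though: the amount in controversy is 174,000 dollars, which meets the USD 25,000 floor. Met.
  (b) The claim is a property claim, not a consumer claim, so one alternative holds. Satisfied.
  (c) The plaintiff resides in Palhaven, which is not Orinwick, which satisfies one of the alternatives. Condition met.
  (d) The claim is a property claim, not an employment claim; the plaintiff resides in Palhaven, not Orinwick — every alternative fails. Condition not met.
  (e) The property lies in Rhowick, not Orinwick; no party resides in Orinwick — none of the alternatives is met. But the amount in controversy is USD 174,000, which meets the $25,000 floor, and the 'unless' clause therefore excuses the requirement. Condition met.
  → The court lacks jurisdiction.
No court satisfies all of its conditions.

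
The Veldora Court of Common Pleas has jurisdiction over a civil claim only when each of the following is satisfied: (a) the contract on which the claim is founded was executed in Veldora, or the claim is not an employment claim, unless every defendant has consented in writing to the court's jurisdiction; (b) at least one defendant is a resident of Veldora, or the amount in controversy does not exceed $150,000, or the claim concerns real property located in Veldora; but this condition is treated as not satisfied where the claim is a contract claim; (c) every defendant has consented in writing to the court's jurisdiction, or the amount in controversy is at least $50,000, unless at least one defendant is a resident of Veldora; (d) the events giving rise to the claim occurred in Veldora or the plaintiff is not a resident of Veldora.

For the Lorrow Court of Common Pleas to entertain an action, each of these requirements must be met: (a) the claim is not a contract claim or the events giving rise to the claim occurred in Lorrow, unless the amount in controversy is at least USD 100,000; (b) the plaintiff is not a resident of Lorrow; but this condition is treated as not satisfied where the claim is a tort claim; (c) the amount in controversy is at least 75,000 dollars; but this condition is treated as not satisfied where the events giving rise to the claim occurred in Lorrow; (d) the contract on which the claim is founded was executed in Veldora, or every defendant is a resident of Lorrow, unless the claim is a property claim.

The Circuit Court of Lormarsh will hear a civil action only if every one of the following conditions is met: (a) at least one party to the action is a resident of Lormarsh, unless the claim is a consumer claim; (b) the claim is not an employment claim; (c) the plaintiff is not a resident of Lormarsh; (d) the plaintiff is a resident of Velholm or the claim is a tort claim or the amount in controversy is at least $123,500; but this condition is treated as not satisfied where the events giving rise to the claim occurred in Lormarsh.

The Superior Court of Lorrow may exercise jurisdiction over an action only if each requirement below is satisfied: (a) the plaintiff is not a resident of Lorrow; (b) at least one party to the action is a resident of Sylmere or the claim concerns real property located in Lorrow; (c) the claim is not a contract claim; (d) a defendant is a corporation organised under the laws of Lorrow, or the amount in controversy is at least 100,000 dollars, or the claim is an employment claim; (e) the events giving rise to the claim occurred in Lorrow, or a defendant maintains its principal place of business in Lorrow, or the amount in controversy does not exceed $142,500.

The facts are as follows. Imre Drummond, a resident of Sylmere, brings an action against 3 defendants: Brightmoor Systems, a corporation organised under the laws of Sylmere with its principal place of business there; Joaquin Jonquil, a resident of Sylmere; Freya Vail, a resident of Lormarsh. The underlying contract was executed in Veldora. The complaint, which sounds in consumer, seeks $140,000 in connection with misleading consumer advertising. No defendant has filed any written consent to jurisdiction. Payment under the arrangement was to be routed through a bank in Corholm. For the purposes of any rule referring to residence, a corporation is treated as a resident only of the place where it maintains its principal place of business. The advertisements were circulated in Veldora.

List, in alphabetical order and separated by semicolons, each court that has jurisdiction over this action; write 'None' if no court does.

The Veldora Court of Common Pleas:
  (a) The contract was executed in Veldora, which satisfies one of the alternatives. Met.
  (b) The amount in controversy is USD 140,000, within the 150,000 dollars ceiling, so this disjunct is met. And the carve-out is inapplicable — the claim is a consumer claim, not a contract claim. Condition met.
  (c) The amount in controversy is USD 140,000, which meets the 50,000 dollars floor, which satisfies one of the alternatives. Condition met.
  (d) The operative events occurred in Veldora — that alternative is enough. Met.
  → Every requirement is satisfied — jurisdiction.
The Lorrow Court of Common Pleas:
  (a) The claim is a consumer claim, not a contract claim — that alternative is enough. Satisfied.
  (b) The plaintiff resides in Sylmere, which is not Lorrow. And the carve-out is inapplicable — the claim is a consumer claim, not a tort claim. Satisfied.
  (c) The amount in controversy is 140,000 dollars, which meets the $75,000 floor. The carve-out does not apply: the operative events occurred in Veldora, not Lorrow. Satisfied.
  (d) The contract was executed in Veldora — that alternative is enough. Satisfied.
  → The court has jurisdiction.
The Circuit Court of Lormarsh:
  (a) Freya Vail resides in Lormarsh. Met.
  (b) The claim is a consumer claim, not an employment claim. Condition met.
  (c) The plaintiff resides in Sylmere, which is not Lormarsh. Condition met.
  (d) The amount in controversy is 140,000 dollars, which meets the 123,500 dollars floor, so this disjunct is met. And the carve-out is inapplicable — the operative events occurred in Veldora, not Lormarsh. Met.
  → Jurisdiction lies.
The Superior Court of Lorrow:
  (a) The plaintiff resides in Sylmere, which is not Lorrow. Condition met.
  (b) Imre Drummond resides in Sylmere, so this disjunct is met. Condition met.
  (c) The claim is a consumer claim, not a contract claim. Condition met.
  (d) The amount in controversy is 140,000 dollars, which meets the 100,000 dollars floor, so this disjunct is met. Met.
  (e) The amount in controversy is USD 140,000, within the USD 142,500 ceiling, which satisfies one of the alternatives. Satisfied.
  → All conditions met; jurisdiction exists.

the Circuit Court of Lormarsh; the Lorrow Court of Common Pleas; the Superior Court of Lorrow; the Veldora Court of Common Pleas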